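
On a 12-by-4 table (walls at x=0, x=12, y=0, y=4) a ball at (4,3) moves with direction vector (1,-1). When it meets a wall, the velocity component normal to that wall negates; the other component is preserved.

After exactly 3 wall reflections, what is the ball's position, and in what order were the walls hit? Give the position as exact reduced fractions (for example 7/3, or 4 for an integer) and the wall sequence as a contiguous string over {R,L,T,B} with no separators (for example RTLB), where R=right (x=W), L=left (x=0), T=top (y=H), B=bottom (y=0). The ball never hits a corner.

1. t=3 → B at (7,0); v=(1,1)
2. t=4 → T at (11,4); v=(1,-1)
3. t=1 → R at (12,3); v=(-1,-1)

Final position: (12,3)
Wall sequence: BTR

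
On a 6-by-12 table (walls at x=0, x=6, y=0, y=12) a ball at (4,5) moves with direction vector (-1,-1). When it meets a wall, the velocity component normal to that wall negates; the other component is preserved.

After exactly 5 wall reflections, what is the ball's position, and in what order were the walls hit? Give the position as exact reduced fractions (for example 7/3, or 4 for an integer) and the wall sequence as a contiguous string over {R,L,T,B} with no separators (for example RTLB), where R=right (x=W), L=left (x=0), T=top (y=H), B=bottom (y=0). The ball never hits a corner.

Final position: (1,12)
Wall sequence: LBRLT

1. t=4 → L at (0,1); v=(1,-1)
2. t=1 → B at (1,0); v=(1,1)
3. t=5 → R at (6,5); v=(-1,1)
4. t=6 → L at (0,11); v=(1,1)
5. t=1 → T at (1,12); v=(1,-1)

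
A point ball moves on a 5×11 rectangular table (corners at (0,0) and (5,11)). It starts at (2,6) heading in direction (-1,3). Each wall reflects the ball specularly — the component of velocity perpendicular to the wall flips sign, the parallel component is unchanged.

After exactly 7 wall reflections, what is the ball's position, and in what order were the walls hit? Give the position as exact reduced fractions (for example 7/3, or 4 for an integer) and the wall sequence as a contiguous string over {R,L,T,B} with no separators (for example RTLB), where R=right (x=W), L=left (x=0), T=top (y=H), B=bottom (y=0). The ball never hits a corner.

1. t=5/3 → T at (1/3,11); v=(-1,-3)
2. t=1/3 → L at (0,10); v=(1,-3)
3. t=10/3 → B at (10/3,0); v=(1,3)
4. t=5/3 → R at (5,5); v=(-1,3)
5. t=2 → T at (3,11); v=(-1,-3)
6. t=3 → L at (0,2); v=(1,-3)
7. t=2/3 → B at (2/3,0); v=(1,3)

Final position: (2/3,0)
Wall sequence: TLBRTLB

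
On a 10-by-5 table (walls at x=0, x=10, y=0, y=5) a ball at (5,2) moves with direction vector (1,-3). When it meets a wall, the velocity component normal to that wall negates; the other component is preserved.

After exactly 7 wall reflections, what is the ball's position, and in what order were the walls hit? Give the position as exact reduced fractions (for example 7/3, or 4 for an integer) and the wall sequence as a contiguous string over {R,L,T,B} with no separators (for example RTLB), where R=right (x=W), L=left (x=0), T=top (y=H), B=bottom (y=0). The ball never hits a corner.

1. t=2/3 → B at (17/3,0); v=(1,3)
2. t=5/3 → T at (22/3,5); v=(1,-3)
3. t=5/3 → B at (9,0); v=(1,3)
4. t=1 → R at (10,3); v=(-1,3)
5. t=2/3 → T at (28/3,5); v=(-1,-3)
6. t=5/3 → B at (23/3,0); v=(-1,3)
7. t=5/3 → T at (6,5); v=(-1,-3)

Final position: (6,5)
Wall sequence: BTBRTBT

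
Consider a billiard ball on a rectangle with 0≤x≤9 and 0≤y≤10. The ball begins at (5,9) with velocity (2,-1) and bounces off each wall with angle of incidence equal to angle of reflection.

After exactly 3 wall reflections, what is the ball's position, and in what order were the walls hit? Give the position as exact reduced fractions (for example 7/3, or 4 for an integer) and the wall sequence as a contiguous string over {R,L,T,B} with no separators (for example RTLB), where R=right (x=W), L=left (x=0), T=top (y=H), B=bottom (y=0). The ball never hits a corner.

1. t=2 → R at (9,7); v=(-2,-1)
2. t=9/2 → L at (0,5/2); v=(2,-1)
3. t=5/2 → B at (5,0); v=(2,1)

Final position: (5,0)
Wall sequence: RLB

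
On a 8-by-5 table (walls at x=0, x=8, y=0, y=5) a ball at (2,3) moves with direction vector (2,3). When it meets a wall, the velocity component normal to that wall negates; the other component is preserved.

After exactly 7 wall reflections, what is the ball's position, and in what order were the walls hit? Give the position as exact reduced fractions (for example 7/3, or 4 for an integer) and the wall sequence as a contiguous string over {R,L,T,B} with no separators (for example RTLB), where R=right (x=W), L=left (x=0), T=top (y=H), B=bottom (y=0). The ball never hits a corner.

Final position: (2/3,5)
Wall sequence: TBRTBLT

1. t=2/3 → T at (10/3,5); v=(2,-3)
2. t=5/3 → B at (20/3,0); v=(2,3)
3. t=2/3 → R at (8,2); v=(-2,3)
4. t=1 → T at (6,5); v=(-2,-3)
5. t=5/3 → B at (8/3,0); v=(-2,3)
6. t=4/3 → L at (0,4); v=(2,3)
7. t=1/3 → T at (2/3,5); v=(2,-3)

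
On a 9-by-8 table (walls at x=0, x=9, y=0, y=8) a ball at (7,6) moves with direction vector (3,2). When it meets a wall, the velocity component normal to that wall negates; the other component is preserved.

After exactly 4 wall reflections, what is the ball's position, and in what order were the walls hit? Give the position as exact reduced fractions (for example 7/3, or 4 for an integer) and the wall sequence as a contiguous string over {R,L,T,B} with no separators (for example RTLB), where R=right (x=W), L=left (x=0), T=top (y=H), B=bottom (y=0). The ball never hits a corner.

Final position: (4,0)
Wall sequence: RTLB

1. t=2/3 → R at (9,22/3); v=(-3,2)
2. t=1/3 → T at (8,8); v=(-3,-2)
3. t=8/3 → L at (0,8/3); v=(3,-2)
4. t=4/3 → B at (4,0); v=(3,2)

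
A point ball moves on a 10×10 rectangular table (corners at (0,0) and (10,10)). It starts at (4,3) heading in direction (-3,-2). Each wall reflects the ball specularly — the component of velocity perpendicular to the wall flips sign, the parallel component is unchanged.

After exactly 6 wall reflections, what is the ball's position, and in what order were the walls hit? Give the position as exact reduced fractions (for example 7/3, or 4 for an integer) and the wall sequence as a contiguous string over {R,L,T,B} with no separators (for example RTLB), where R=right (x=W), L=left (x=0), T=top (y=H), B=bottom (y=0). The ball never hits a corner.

1. t=4/3 → L at (0,1/3); v=(3,-2)
2. t=1/6 → B at (1/2,0); v=(3,2)
3. t=19/6 → R at (10,19/3); v=(-3,2)
4. t=11/6 → T at (9/2,10); v=(-3,-2)
5. t=3/2 → L at (0,7); v=(3,-2)
6. t=10/3 → R at (10,1/3); v=(-3,-2)

Final position: (10,1/3)
Wall sequence: LBRTLR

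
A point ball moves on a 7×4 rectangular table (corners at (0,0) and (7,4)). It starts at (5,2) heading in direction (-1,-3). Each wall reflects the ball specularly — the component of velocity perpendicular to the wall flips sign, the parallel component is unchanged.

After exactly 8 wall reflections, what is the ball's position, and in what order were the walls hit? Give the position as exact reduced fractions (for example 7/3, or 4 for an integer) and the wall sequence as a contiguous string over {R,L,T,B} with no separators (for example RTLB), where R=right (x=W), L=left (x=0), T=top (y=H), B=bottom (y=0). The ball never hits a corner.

Final position: (11/3,0)
Wall sequence: BTBTLBTB

1. t=2/3 → B at (13/3,0); v=(-1,3)
2. t=4/3 → T at (3,4); v=(-1,-3)
3. t=4/3 → B at (5/3,0); v=(-1,3)
4. t=4/3 → T at (1/3,4); v=(-1,-3)
5. t=1/3 → L at (0,3); v=(1,-3)
6. t=1 → B at (1,0); v=(1,3)
7. t=4/3 → T at (7/3,4); v=(1,-3)
8. t=4/3 → B at (11/3,0); v=(1,3)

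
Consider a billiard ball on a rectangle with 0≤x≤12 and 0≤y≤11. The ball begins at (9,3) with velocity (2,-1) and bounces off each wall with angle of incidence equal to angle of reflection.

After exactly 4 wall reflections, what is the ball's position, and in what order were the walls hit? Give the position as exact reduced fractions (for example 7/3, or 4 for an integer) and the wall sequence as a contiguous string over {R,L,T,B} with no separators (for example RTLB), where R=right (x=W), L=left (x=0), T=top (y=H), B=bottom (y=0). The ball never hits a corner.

1. t=3/2 → R at (12,3/2); v=(-2,-1)
2. t=3/2 → B at (9,0); v=(-2,1)
3. t=9/2 → L at (0,9/2); v=(2,1)
4. t=6 → R at (12,21/2); v=(-2,1)

Final position: (12,21/2)
Wall sequence: RBLR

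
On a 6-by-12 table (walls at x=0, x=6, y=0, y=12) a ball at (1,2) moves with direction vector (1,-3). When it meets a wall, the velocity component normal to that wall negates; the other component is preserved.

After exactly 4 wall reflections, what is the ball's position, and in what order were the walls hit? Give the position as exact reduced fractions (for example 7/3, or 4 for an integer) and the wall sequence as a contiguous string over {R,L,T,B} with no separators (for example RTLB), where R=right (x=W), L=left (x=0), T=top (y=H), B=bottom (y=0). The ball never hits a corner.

1. t=2/3 → B at (5/3,0); v=(1,3)
2. t=4 → T at (17/3,12); v=(1,-3)
3. t=1/3 → R at (6,11); v=(-1,-3)
4. t=11/3 → B at (7/3,0); v=(-1,3)

Final position: (7/3,0)
Wall sequence: BTRB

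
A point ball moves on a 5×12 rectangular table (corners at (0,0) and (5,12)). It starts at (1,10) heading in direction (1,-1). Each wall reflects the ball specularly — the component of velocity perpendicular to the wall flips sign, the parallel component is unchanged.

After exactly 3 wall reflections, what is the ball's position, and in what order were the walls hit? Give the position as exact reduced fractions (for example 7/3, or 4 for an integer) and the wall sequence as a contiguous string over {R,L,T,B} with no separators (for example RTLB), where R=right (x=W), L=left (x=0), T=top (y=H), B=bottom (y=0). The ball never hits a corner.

Final position: (1,0)
Wall sequence: RLB

1. t=4 → R at (5,6); v=(-1,-1)
2. t=5 → L at (0,1); v=(1,-1)
3. t=1 → B at (1,0); v=(1,1)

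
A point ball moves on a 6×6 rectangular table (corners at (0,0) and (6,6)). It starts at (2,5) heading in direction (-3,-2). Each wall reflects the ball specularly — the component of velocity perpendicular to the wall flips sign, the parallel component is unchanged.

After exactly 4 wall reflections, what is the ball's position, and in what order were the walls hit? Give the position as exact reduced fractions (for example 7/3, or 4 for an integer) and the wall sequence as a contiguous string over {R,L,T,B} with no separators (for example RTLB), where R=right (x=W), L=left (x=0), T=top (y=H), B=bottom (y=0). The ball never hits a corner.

1. t=2/3 → L at (0,11/3); v=(3,-2)
2. t=11/6 → B at (11/2,0); v=(3,2)
3. t=1/6 → R at (6,1/3); v=(-3,2)
4. t=2 → L at (0,13/3); v=(3,2)

Final position: (0,13/3)
Wall sequence: LBRL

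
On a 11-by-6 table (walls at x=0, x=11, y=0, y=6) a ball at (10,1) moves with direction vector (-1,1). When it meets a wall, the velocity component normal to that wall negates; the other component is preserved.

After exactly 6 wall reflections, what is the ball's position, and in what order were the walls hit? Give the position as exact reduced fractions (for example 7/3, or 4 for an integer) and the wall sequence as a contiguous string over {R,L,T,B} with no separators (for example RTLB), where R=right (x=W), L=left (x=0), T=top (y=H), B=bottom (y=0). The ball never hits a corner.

Final position: (9,0)
Wall sequence: TLBTRB

1. t=5 → T at (5,6); v=(-1,-1)
2. t=5 → L at (0,1); v=(1,-1)
3. t=1 → B at (1,0); v=(1,1)
4. t=6 → T at (7,6); v=(1,-1)
5. t=4 → R at (11,2); v=(-1,-1)
6. t=2 → B at (9,0); v=(-1,1)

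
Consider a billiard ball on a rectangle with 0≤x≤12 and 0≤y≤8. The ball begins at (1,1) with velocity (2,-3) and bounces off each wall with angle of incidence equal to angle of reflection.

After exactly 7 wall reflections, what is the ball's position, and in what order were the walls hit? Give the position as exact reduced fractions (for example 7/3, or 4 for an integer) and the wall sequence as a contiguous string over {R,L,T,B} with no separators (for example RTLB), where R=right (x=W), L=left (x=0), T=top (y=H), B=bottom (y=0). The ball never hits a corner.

Final position: (0,3/2)
Wall sequence: BTRBTBL

1. t=1/3 → B at (5/3,0); v=(2,3)
2. t=8/3 → T at (7,8); v=(2,-3)
3. t=5/2 → R at (12,1/2); v=(-2,-3)
4. t=1/6 → B at (35/3,0); v=(-2,3)
5. t=8/3 → T at (19/3,8); v=(-2,-3)
6. t=8/3 → B at (1,0); v=(-2,3)
7. t=1/2 → L at (0,3/2); v=(2,3)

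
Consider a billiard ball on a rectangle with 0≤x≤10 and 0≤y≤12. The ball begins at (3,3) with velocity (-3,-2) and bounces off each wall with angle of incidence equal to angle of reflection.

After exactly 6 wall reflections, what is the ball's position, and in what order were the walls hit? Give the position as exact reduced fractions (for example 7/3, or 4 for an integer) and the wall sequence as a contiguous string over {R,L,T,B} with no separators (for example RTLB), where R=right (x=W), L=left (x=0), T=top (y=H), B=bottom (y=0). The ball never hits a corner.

1. t=1 → L at (0,1); v=(3,-2)
2. t=1/2 → B at (3/2,0); v=(3,2)
3. t=17/6 → R at (10,17/3); v=(-3,2)
4. t=19/6 → T at (1/2,12); v=(-3,-2)
5. t=1/6 → L at (0,35/3); v=(3,-2)
6. t=10/3 → R at (10,5); v=(-3,-2)

Final position: (10,5)
Wall sequence: LBRTLR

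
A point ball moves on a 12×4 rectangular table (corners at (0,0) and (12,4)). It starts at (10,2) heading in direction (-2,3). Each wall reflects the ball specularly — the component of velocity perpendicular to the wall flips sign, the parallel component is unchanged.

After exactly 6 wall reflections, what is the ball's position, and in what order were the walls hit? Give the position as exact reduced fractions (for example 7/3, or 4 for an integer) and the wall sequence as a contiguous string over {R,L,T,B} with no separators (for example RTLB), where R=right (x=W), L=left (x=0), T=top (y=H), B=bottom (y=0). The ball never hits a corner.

Final position: (2,4)
Wall sequence: TBTBLT

1. t=2/3 → T at (26/3,4); v=(-2,-3)
2. t=4/3 → B at (6,0); v=(-2,3)
3. t=4/3 → T at (10/3,4); v=(-2,-3)
4. t=4/3 → B at (2/3,0); v=(-2,3)
5. t=1/3 → L at (0,1); v=(2,3)
6. t=1 → T at (2,4); v=(2,-3)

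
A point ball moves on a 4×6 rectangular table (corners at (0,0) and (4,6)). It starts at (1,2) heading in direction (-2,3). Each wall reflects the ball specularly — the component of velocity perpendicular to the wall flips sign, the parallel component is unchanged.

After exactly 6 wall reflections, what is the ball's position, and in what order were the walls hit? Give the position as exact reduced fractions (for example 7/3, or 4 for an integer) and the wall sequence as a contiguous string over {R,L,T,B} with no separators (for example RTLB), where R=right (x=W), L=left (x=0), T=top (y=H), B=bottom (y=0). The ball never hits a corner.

Final position: (5/3,6)
Wall sequence: LTRBLT

1. t=1/2 → L at (0,7/2); v=(2,3)
2. t=5/6 → T at (5/3,6); v=(2,-3)
3. t=7/6 → R at (4,5/2); v=(-2,-3)
4. t=5/6 → B at (7/3,0); v=(-2,3)
5. t=7/6 → L at (0,7/2); v=(2,3)
6. t=5/6 → T at (5/3,6); v=(2,-3)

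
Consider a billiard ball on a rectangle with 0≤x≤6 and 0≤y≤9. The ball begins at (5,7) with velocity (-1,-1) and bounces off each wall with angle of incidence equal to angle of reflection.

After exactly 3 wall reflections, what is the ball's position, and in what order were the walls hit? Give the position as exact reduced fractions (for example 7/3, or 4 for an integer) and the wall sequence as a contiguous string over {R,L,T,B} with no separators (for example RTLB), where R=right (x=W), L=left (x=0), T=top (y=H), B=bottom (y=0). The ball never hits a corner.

Final position: (6,4)
Wall sequence: LBR

1. t=5 → L at (0,2); v=(1,-1)
2. t=2 → B at (2,0); v=(1,1)
3. t=4 → R at (6,4); v=(-1,1)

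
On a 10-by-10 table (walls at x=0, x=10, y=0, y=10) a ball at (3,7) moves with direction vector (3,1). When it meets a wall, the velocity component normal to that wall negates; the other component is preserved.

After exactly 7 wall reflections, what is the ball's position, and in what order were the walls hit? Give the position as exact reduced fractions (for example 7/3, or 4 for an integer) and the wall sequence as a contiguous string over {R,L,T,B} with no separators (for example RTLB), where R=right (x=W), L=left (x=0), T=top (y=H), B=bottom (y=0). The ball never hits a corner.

1. t=7/3 → R at (10,28/3); v=(-3,1)
2. t=2/3 → T at (8,10); v=(-3,-1)
3. t=8/3 → L at (0,22/3); v=(3,-1)
4. t=10/3 → R at (10,4); v=(-3,-1)
5. t=10/3 → L at (0,2/3); v=(3,-1)
6. t=2/3 → B at (2,0); v=(3,1)
7. t=8/3 → R at (10,8/3); v=(-3,1)

Final position: (10,8/3)
Wall sequence: RTLRLBR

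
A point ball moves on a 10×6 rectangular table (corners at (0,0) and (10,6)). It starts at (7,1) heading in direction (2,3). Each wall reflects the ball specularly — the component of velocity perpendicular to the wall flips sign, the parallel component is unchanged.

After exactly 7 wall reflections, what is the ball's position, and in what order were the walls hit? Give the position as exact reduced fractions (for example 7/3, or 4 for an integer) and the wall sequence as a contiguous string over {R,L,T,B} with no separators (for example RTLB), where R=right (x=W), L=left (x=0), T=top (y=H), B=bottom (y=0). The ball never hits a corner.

1. t=3/2 → R at (10,11/2); v=(-2,3)
2. t=1/6 → T at (29/3,6); v=(-2,-3)
3. t=2 → B at (17/3,0); v=(-2,3)
4. t=2 → T at (5/3,6); v=(-2,-3)
5. t=5/6 → L at (0,7/2); v=(2,-3)
6. t=7/6 → B at (7/3,0); v=(2,3)
7. t=2 → T at (19/3,6); v=(2,-3)

Final position: (19/3,6)
Wall sequence: RTBTLBT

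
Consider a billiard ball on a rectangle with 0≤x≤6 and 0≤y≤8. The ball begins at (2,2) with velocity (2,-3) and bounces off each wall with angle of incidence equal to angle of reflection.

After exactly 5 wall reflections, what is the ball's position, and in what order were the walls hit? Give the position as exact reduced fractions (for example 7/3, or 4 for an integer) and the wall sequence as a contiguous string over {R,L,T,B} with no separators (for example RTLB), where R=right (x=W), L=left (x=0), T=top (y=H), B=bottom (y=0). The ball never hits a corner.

Final position: (2,0)
Wall sequence: BRTLB

1. t=2/3 → B at (10/3,0); v=(2,3)
2. t=4/3 → R at (6,4); v=(-2,3)
3. t=4/3 → T at (10/3,8); v=(-2,-3)
4. t=5/3 → L at (0,3); v=(2,-3)
5. t=1 → B at (2,0); v=(2,3)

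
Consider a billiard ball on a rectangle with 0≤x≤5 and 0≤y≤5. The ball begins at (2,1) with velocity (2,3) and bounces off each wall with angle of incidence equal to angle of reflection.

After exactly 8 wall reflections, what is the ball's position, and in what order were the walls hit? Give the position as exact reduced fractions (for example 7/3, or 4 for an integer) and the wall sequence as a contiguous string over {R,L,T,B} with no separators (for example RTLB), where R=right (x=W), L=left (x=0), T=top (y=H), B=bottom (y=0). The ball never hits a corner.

1. t=4/3 → T at (14/3,5); v=(2,-3)
2. t=1/6 → R at (5,9/2); v=(-2,-3)
3. t=3/2 → B at (2,0); v=(-2,3)
4. t=1 → L at (0,3); v=(2,3)
5. t=2/3 → T at (4/3,5); v=(2,-3)
6. t=5/3 → B at (14/3,0); v=(2,3)
7. t=1/6 → R at (5,1/2); v=(-2,3)
8. t=3/2 → T at (2,5); v=(-2,-3)

Final position: (2,5)
Wall sequence: TRBLTBRT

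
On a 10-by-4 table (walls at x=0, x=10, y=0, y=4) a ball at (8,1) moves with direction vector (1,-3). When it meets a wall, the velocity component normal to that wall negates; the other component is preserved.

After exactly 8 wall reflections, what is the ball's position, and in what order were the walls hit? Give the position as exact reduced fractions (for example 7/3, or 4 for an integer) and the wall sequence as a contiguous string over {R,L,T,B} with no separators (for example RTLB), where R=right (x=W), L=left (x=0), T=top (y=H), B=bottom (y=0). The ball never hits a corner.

Final position: (11/3,0)
Wall sequence: BTRBTBTB

1. t=1/3 → B at (25/3,0); v=(1,3)
2. t=4/3 → T at (29/3,4); v=(1,-3)
3. t=1/3 → R at (10,3); v=(-1,-3)
4. t=1 → B at (9,0); v=(-1,3)
5. t=4/3 → T at (23/3,4); v=(-1,-3)
6. t=4/3 → B at (19/3,0); v=(-1,3)
7. t=4/3 → T at (5,4); v=(-1,-3)
8. t=4/3 → B at (11/3,0); v=(-1,3)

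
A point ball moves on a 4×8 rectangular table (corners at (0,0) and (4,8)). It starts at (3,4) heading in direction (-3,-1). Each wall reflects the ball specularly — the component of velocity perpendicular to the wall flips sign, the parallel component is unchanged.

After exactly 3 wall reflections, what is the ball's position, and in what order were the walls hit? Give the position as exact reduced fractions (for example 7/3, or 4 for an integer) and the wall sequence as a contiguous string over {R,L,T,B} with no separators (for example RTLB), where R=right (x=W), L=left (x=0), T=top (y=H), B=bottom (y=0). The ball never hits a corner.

1. t=1 → L at (0,3); v=(3,-1)
2. t=4/3 → R at (4,5/3); v=(-3,-1)
3. t=4/3 → L at (0,1/3); v=(3,-1)

Final position: (0,1/3)
Wall sequence: LRL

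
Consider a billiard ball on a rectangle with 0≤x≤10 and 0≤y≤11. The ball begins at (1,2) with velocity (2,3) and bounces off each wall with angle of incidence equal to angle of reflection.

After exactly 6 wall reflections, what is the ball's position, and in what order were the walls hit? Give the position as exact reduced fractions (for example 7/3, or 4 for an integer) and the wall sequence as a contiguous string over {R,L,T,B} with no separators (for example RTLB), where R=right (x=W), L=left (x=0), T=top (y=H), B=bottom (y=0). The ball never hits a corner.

1. t=3 → T at (7,11); v=(2,-3)
2. t=3/2 → R at (10,13/2); v=(-2,-3)
3. t=13/6 → B at (17/3,0); v=(-2,3)
4. t=17/6 → L at (0,17/2); v=(2,3)
5. t=5/6 → T at (5/3,11); v=(2,-3)
6. t=11/3 → B at (9,0); v=(2,3)

Final position: (9,0)
Wall sequence: TRBLTB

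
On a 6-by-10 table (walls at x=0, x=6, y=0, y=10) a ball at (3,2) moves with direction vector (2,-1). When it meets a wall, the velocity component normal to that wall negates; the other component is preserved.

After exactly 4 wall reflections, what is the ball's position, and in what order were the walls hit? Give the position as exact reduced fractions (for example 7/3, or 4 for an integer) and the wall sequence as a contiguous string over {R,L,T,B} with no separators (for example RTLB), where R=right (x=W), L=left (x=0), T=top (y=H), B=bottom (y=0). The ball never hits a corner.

Final position: (6,11/2)
Wall sequence: RBLR

1. t=3/2 → R at (6,1/2); v=(-2,-1)
2. t=1/2 → B at (5,0); v=(-2,1)
3. t=5/2 → L at (0,5/2); v=(2,1)
4. t=3 → R at (6,11/2); v=(-2,1)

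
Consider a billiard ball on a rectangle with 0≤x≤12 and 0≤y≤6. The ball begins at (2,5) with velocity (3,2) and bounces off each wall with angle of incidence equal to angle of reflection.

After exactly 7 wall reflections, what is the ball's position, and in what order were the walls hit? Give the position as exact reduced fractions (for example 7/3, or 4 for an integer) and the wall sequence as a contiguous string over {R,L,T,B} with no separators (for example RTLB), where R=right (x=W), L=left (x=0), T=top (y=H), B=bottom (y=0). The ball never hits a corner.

1. t=1/2 → T at (7/2,6); v=(3,-2)
2. t=17/6 → R at (12,1/3); v=(-3,-2)
3. t=1/6 → B at (23/2,0); v=(-3,2)
4. t=3 → T at (5/2,6); v=(-3,-2)
5. t=5/6 → L at (0,13/3); v=(3,-2)
6. t=13/6 → B at (13/2,0); v=(3,2)
7. t=11/6 → R at (12,11/3); v=(-3,2)

Final position: (12,11/3)
Wall sequence: TRBTLBR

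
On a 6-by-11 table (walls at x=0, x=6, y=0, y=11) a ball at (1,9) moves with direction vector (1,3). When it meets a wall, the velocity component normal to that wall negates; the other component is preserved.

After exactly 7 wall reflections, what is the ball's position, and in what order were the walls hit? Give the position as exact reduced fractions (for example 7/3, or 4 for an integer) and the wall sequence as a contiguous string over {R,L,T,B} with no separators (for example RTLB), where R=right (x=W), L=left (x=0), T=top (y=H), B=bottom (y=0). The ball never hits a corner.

Final position: (13/3,11)
Wall sequence: TBRTLBT

1. t=2/3 → T at (5/3,11); v=(1,-3)
2. t=11/3 → B at (16/3,0); v=(1,3)
3. t=2/3 → R at (6,2); v=(-1,3)
4. t=3 → T at (3,11); v=(-1,-3)
5. t=3 → L at (0,2); v=(1,-3)
6. t=2/3 → B at (2/3,0); v=(1,3)
7. t=11/3 → T at (13/3,11); v=(1,-3)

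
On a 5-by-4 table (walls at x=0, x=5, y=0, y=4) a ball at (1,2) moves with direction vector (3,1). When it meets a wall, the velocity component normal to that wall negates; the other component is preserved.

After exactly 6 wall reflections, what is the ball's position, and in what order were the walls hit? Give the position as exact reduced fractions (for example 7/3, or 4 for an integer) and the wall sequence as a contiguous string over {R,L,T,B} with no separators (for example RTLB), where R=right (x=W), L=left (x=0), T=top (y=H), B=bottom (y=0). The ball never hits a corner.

Final position: (0,1/3)
Wall sequence: RTLRBL

1. t=4/3 → R at (5,10/3); v=(-3,1)
2. t=2/3 → T at (3,4); v=(-3,-1)
3. t=1 → L at (0,3); v=(3,-1)
4. t=5/3 → R at (5,4/3); v=(-3,-1)
5. t=4/3 → B at (1,0); v=(-3,1)
6. t=1/3 → L at (0,1/3); v=(3,1)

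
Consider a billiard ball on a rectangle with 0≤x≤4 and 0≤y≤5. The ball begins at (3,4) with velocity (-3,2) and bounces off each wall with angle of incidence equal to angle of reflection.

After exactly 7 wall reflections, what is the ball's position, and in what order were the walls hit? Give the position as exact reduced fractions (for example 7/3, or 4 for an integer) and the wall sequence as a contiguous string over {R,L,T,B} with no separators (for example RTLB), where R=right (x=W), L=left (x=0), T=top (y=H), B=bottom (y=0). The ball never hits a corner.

1. t=1/2 → T at (3/2,5); v=(-3,-2)
2. t=1/2 → L at (0,4); v=(3,-2)
3. t=4/3 → R at (4,4/3); v=(-3,-2)
4. t=2/3 → B at (2,0); v=(-3,2)
5. t=2/3 → L at (0,4/3); v=(3,2)
6. t=4/3 → R at (4,4); v=(-3,2)
7. t=1/2 → T at (5/2,5); v=(-3,-2)

Final position: (5/2,5)
Wall sequence: TLRBLRT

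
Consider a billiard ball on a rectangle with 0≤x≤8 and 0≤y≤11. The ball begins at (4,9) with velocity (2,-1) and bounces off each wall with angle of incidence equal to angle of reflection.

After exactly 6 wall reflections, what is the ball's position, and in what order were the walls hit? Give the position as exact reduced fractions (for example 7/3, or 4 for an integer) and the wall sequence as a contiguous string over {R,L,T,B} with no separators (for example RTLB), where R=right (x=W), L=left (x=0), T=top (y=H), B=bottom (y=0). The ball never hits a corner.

1. t=2 → R at (8,7); v=(-2,-1)
2. t=4 → L at (0,3); v=(2,-1)
3. t=3 → B at (6,0); v=(2,1)
4. t=1 → R at (8,1); v=(-2,1)
5. t=4 → L at (0,5); v=(2,1)
6. t=4 → R at (8,9); v=(-2,1)

Final position: (8,9)
Wall sequence: RLBRLR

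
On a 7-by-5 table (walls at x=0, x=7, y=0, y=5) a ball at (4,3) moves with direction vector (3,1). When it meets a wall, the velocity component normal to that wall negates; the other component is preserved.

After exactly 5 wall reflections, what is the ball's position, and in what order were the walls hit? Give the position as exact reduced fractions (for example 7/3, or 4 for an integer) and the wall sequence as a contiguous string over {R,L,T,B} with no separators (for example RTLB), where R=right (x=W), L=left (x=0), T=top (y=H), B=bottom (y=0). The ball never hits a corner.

1. t=1 → R at (7,4); v=(-3,1)
2. t=1 → T at (4,5); v=(-3,-1)
3. t=4/3 → L at (0,11/3); v=(3,-1)
4. t=7/3 → R at (7,4/3); v=(-3,-1)
5. t=4/3 → B at (3,0); v=(-3,1)

Final position: (3,0)
Wall sequence: RTLRB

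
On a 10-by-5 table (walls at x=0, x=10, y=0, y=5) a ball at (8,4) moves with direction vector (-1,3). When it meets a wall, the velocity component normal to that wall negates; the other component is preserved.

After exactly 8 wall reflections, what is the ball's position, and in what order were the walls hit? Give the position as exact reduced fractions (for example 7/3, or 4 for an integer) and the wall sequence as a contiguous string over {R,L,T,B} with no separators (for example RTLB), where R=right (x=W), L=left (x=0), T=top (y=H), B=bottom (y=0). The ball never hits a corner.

1. t=1/3 → T at (23/3,5); v=(-1,-3)
2. t=5/3 → B at (6,0); v=(-1,3)
3. t=5/3 → T at (13/3,5); v=(-1,-3)
4. t=5/3 → B at (8/3,0); v=(-1,3)
5. t=5/3 → T at (1,5); v=(-1,-3)
6. t=1 → L at (0,2); v=(1,-3)
7. t=2/3 → B at (2/3,0); v=(1,3)
8. t=5/3 → T at (7/3,5); v=(1,-3)

Final position: (7/3,5)
Wall sequence: TBTBTLBT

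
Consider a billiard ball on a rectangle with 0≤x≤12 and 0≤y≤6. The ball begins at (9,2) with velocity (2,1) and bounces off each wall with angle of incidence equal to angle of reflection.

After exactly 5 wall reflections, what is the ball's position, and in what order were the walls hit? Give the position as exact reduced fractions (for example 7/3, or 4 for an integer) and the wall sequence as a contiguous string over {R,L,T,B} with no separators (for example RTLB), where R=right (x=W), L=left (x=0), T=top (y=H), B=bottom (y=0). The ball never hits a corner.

1. t=3/2 → R at (12,7/2); v=(-2,1)
2. t=5/2 → T at (7,6); v=(-2,-1)
3. t=7/2 → L at (0,5/2); v=(2,-1)
4. t=5/2 → B at (5,0); v=(2,1)
5. t=7/2 → R at (12,7/2); v=(-2,1)

Final position: (12,7/2)
Wall sequence: RTLBR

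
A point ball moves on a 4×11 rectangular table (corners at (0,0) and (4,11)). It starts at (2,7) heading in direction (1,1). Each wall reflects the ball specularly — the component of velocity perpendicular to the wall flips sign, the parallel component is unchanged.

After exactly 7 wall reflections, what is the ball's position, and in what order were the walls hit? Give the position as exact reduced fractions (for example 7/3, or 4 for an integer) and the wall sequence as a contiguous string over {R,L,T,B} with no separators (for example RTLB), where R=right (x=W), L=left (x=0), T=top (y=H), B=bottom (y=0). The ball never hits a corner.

Final position: (4,3)
Wall sequence: RTLRLBR

1. t=2 → R at (4,9); v=(-1,1)
2. t=2 → T at (2,11); v=(-1,-1)
3. t=2 → L at (0,9); v=(1,-1)
4. t=4 → R at (4,5); v=(-1,-1)
5. t=4 → L at (0,1); v=(1,-1)
6. t=1 → B at (1,0); v=(1,1)
7. t=3 → R at (4,3); v=(-1,1)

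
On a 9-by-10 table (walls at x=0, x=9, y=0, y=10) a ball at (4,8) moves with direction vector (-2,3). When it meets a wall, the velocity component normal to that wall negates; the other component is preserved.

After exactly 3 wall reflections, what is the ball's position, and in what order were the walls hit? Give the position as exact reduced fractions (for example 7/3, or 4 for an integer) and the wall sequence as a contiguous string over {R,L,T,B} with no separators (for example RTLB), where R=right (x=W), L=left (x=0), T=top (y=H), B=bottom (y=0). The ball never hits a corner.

1. t=2/3 → T at (8/3,10); v=(-2,-3)
2. t=4/3 → L at (0,6); v=(2,-3)
3. t=2 → B at (4,0); v=(2,3)

Final position: (4,0)
Wall sequence: TLB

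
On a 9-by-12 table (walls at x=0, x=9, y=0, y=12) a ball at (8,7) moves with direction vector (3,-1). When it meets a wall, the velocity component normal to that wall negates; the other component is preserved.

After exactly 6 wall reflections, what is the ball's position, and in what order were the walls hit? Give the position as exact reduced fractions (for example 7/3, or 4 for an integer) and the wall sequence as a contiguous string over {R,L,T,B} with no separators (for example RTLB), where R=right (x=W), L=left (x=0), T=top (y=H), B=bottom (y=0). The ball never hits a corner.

Final position: (9,16/3)
Wall sequence: RLRBLR

1. t=1/3 → R at (9,20/3); v=(-3,-1)
2. t=3 → L at (0,11/3); v=(3,-1)
3. t=3 → R at (9,2/3); v=(-3,-1)
4. t=2/3 → B at (7,0); v=(-3,1)
5. t=7/3 → L at (0,7/3); v=(3,1)
6. t=3 → R at (9,16/3); v=(-3,1)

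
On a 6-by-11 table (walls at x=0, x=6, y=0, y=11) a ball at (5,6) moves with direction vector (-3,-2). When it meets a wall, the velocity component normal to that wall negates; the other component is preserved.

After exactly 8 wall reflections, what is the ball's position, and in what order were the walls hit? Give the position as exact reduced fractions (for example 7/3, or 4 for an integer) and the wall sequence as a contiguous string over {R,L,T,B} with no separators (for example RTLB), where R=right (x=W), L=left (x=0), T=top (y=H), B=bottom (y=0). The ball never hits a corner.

1. t=5/3 → L at (0,8/3); v=(3,-2)
2. t=4/3 → B at (4,0); v=(3,2)
3. t=2/3 → R at (6,4/3); v=(-3,2)
4. t=2 → L at (0,16/3); v=(3,2)
5. t=2 → R at (6,28/3); v=(-3,2)
6. t=5/6 → T at (7/2,11); v=(-3,-2)
7. t=7/6 → L at (0,26/3); v=(3,-2)
8. t=2 → R at (6,14/3); v=(-3,-2)

Final position: (6,14/3)
Wall sequence: LBRLRTLR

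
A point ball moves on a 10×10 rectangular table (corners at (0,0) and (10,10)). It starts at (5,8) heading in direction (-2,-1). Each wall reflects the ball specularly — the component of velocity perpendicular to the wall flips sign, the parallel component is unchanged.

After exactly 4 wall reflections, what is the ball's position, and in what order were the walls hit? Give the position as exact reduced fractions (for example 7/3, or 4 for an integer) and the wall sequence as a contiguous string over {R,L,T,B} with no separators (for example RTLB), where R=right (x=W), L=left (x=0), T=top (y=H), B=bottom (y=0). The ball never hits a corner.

Final position: (0,9/2)
Wall sequence: LRBL

1. t=5/2 → L at (0,11/2); v=(2,-1)
2. t=5 → R at (10,1/2); v=(-2,-1)
3. t=1/2 → B at (9,0); v=(-2,1)
4. t=9/2 → L at (0,9/2); v=(2,1)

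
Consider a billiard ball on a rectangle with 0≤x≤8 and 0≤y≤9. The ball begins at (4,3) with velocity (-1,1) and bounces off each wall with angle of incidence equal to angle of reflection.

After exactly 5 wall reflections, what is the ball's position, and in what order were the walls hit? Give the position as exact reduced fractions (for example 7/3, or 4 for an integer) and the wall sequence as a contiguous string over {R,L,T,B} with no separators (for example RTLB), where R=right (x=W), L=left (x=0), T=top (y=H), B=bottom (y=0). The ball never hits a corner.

Final position: (0,5)
Wall sequence: LTRBL

1. t=4 → L at (0,7); v=(1,1)
2. t=2 → T at (2,9); v=(1,-1)
3. t=6 → R at (8,3); v=(-1,-1)
4. t=3 → B at (5,0); v=(-1,1)
5. t=5 → L at (0,5); v=(1,1)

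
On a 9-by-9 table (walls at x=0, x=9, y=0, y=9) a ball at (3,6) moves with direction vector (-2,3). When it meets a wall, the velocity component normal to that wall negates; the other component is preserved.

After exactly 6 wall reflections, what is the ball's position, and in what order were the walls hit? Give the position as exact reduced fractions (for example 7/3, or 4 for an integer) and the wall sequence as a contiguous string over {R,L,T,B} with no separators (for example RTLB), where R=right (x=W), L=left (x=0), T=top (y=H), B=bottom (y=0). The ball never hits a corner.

Final position: (1,0)
Wall sequence: TLBRTB

1. t=1 → T at (1,9); v=(-2,-3)
2. t=1/2 → L at (0,15/2); v=(2,-3)
3. t=5/2 → B at (5,0); v=(2,3)
4. t=2 → R at (9,6); v=(-2,3)
5. t=1 → T at (7,9); v=(-2,-3)
6. t=3 → B at (1,0); v=(-2,3)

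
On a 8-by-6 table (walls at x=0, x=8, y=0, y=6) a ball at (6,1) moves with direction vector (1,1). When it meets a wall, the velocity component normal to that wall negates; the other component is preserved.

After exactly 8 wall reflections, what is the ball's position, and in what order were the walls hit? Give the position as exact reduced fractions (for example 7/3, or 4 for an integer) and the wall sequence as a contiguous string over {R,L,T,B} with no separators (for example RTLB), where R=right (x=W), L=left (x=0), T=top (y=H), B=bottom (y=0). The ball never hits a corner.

1. t=2 → R at (8,3); v=(-1,1)
2. t=3 → T at (5,6); v=(-1,-1)
3. t=5 → L at (0,1); v=(1,-1)
4. t=1 → B at (1,0); v=(1,1)
5. t=6 → T at (7,6); v=(1,-1)
6. t=1 → R at (8,5); v=(-1,-1)
7. t=5 → B at (3,0); v=(-1,1)
8. t=3 → L at (0,3); v=(1,1)

Final position: (0,3)
Wall sequence: RTLBTRBL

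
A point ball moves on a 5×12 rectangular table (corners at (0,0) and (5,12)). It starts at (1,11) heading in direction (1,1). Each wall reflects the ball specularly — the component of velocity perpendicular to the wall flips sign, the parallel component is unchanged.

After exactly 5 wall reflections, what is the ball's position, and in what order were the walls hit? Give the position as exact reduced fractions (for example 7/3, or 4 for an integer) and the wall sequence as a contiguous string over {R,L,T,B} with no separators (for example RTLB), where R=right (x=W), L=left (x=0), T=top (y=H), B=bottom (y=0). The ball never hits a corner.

1. t=1 → T at (2,12); v=(1,-1)
2. t=3 → R at (5,9); v=(-1,-1)
3. t=5 → L at (0,4); v=(1,-1)
4. t=4 → B at (4,0); v=(1,1)
5. t=1 → R at (5,1); v=(-1,1)

Final position: (5,1)
Wall sequence: TRLBR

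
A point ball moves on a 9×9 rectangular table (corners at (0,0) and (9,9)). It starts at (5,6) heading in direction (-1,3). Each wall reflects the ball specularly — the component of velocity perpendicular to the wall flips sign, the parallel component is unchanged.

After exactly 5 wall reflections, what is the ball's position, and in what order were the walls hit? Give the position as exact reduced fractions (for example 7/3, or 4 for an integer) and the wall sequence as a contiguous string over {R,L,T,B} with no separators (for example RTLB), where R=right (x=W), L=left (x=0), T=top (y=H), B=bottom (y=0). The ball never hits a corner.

1. t=1 → T at (4,9); v=(-1,-3)
2. t=3 → B at (1,0); v=(-1,3)
3. t=1 → L at (0,3); v=(1,3)
4. t=2 → T at (2,9); v=(1,-3)
5. t=3 → B at (5,0); v=(1,3)

Final position: (5,0)
Wall sequence: TBLTB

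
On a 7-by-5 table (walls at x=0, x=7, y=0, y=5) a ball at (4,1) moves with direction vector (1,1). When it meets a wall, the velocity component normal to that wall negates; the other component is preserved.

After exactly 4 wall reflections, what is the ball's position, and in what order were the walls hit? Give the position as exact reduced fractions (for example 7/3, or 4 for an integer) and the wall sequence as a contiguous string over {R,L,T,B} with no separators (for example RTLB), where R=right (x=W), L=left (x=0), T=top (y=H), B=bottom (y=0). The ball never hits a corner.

Final position: (0,1)
Wall sequence: RTBL

1. t=3 → R at (7,4); v=(-1,1)
2. t=1 → T at (6,5); v=(-1,-1)
3. t=5 → B at (1,0); v=(-1,1)
4. t=1 → L at (0,1); v=(1,1)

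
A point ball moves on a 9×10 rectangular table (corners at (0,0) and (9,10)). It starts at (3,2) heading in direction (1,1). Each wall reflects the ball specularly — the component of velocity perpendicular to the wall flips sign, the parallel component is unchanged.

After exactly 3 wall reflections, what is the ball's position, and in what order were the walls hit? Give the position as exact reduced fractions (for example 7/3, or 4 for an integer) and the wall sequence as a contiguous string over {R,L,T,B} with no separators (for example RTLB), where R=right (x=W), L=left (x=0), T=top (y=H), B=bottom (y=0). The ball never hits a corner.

1. t=6 → R at (9,8); v=(-1,1)
2. t=2 → T at (7,10); v=(-1,-1)
3. t=7 → L at (0,3); v=(1,-1)

Final position: (0,3)
Wall sequence: RTL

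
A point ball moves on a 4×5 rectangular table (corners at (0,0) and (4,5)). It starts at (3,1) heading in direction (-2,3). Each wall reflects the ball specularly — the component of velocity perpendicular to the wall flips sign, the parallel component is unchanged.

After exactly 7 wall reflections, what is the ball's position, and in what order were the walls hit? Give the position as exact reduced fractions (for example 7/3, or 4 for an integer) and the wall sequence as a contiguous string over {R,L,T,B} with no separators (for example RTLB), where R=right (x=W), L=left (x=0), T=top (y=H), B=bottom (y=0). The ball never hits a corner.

1. t=4/3 → T at (1/3,5); v=(-2,-3)
2. t=1/6 → L at (0,9/2); v=(2,-3)
3. t=3/2 → B at (3,0); v=(2,3)
4. t=1/2 → R at (4,3/2); v=(-2,3)
5. t=7/6 → T at (5/3,5); v=(-2,-3)
6. t=5/6 → L at (0,5/2); v=(2,-3)
7. t=5/6 → B at (5/3,0); v=(2,3)

Final position: (5/3,0)
Wall sequence: TLBRTLB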